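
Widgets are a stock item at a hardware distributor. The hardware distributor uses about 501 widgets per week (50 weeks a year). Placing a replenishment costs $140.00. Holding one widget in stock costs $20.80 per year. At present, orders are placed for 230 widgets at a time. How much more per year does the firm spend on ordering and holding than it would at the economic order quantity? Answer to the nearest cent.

Extra cost ≈ $5,561.28 per year

Annual demand D = 501 × 50 = 25,050.
EOQ = √(2DS/H) = √(2 × 25,050 × 140 / 20.8) ≈ 580.70.
Cost at Q* = (D/Q*)S + (Q*/2)H = √(2DSH) ≈ $12,078.54.
Cost at Q = 230: (25,050/230)×140 + (230/2)×20.8 = $15,247.83 + $2,392.00 = $17,639.83.
Excess = $17,639.83 − $12,078.54 = $5,561.28.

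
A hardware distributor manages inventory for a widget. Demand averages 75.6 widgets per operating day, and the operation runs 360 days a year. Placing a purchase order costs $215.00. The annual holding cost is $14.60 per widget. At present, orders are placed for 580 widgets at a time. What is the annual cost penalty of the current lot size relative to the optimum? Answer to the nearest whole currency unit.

Annual demand D = 75.6 × 360 = 27,216.
EOQ = √(2DS/H) = √(2 × 27,216 × 215 / 14.6) ≈ 895.30.
Cost at Q* = (D/Q*)S + (Q*/2)H = √(2DSH) ≈ $13,071.42.
Cost at Q = 580: (27,216/580)×215 + (580/2)×14.6 = $10,088.69 + $4,234.00 = $14,322.69.
Excess = $14,322.69 − $13,071.42 = $1,251.27.

Extra cost ≈ $1,251 per year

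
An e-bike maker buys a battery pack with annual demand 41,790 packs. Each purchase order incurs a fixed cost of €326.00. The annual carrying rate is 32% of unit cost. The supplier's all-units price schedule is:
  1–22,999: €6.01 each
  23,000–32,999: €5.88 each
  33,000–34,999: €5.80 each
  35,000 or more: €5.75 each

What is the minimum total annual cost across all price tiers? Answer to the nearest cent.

Holding cost per unit per year at price C is H = 0.32·C.
Evaluate total cost at each tier's feasible EOQ or, if the EOQ is below the tier, at the tier's minimum quantity.
EOQ at €6.01 = 3764.0 (feasible in tier 1): TC = 41,790×€6.01 + (41,790/3764.0)×326 + (3764.0/2)×0.32×€6.01 = €258,396.79.
EOQ at €5.88 = 3805.4 < 23000, so use break Q=23000: TC = 41,790×€5.88 + (41,790/23000.0)×326 + (23000.0/2)×0.32×€5.88 = €267,955.93.
EOQ at €5.80 = 3831.5 < 33000, so use break Q=33000: TC = 41,790×€5.80 + (41,790/33000.0)×326 + (33000.0/2)×0.32×€5.80 = €273,418.83.
EOQ at €5.75 = 3848.1 < 35000, so use break Q=35000: TC = 41,790×€5.75 + (41,790/35000.0)×326 + (35000.0/2)×0.32×€5.75 = €272,881.74.
Lowest total cost among the candidates is at Q = 3764.0.

TC* ≈ €258,396.79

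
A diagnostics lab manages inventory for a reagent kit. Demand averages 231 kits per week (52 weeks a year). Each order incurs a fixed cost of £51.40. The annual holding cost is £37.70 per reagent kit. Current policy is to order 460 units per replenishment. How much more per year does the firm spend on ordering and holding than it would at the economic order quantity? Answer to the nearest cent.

Annual demand D = 231 × 52 = 12,012.
EOQ = √(2DS/H) = √(2 × 12,012 × 51.4 / 37.7) ≈ 180.98.
Cost at Q* = (D/Q*)S + (Q*/2)H = √(2DSH) ≈ £6,822.99.
Cost at Q = 460: (12,012/460)×51.4 + (460/2)×37.7 = £1,342.21 + £8,671.00 = £10,013.21.
Excess = £10,013.21 − £6,822.99 = £3,190.22.

Extra cost ≈ £3,190.22 per year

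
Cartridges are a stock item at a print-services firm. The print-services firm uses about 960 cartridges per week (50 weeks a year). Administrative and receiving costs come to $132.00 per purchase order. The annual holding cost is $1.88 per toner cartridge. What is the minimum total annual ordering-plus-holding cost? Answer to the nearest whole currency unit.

Annual demand D = 960 × 50 = 48,000.
The optimal lot size = √(2DS/H) = √(2 × 48,000 × 132 / 1.88) ≈ 2596.23.
At the optimum the two cost components are equal, so total cost = 2·(Q*/2)H = Q*·H.
Minimum total = √(2DSH) = √(2 × 48,000 × 132 × 1.88) ≈ 4880.918.

TC* ≈ $4,881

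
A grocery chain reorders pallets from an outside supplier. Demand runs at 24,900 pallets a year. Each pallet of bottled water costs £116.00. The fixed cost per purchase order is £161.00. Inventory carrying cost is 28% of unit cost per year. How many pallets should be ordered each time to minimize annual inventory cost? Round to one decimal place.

Holding cost H = 0.28 × £116.00 = £32.4800 per unit per year.
EOQ = √(2DS / H) = √(2 × 24,900 × 161 / 32.48).
= √(8,017,800 / 32.48) = √246,853.4483 ≈ 496.843.

Q* ≈ 496.8 pallets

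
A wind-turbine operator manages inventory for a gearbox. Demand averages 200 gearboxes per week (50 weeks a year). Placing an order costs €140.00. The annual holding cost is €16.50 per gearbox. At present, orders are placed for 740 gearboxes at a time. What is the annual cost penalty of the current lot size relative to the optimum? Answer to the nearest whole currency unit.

Extra cost ≈ €1,200 per year

Annual demand D = 200 × 50 = 10,000.
EOQ = √(2DS/H) = √(2 × 10,000 × 140 / 16.5) ≈ 411.94.
Cost at Q* = (D/Q*)S + (Q*/2)H = √(2DSH) ≈ €6,797.06.
Cost at Q = 740: (10,000/740)×140 + (740/2)×16.5 = €1,891.89 + €6,105.00 = €7,996.89.
Excess = €7,996.89 − €6,797.06 = €1,199.83.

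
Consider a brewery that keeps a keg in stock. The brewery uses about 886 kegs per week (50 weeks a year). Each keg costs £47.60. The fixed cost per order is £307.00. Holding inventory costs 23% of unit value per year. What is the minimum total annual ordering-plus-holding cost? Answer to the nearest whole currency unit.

TC* ≈ £17,257

Annual demand D = 886 × 50 = 44,300.
Holding cost H = 0.23 × £47.60 = £10.9480 per unit per year.
The optimal lot size = √(2DS/H) = √(2 × 44,300 × 307 / 10.948) ≈ 1576.23.
At the optimum the two cost components are equal, so total cost = 2·(Q*/2)H = Q*·H.
Minimum total = √(2DSH) = √(2 × 44,300 × 307 × 10.948) ≈ 17256.529.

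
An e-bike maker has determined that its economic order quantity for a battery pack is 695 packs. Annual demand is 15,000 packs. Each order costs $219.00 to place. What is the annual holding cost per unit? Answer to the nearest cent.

Squaring Q* = √(2DS/H) gives Q*² = 2DS/H.
From Q* = √(2DS/H): H = 2DS / Q*² = 2 × 15,000 × 219 / 695² = 13.6018.

H ≈ $13.60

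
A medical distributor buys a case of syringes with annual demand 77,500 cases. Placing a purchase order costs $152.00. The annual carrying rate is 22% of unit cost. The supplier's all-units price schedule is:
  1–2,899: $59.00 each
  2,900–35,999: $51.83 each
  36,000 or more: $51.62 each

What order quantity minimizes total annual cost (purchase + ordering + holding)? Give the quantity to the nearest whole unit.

Holding cost per unit per year at price C is H = 0.22·C.
Candidates are each tier's EOQ (if it falls in that tier) and each price-break quantity.
EOQ at $59.00 = 1347.3 (feasible in tier 1): TC = 77,500×$59.00 + (77,500/1347.3)×152 + (1347.3/2)×0.22×$59.00 = $4,589,987.39.
EOQ at $51.83 = 1437.4 < 2900, so use break Q=2900: TC = 77,500×$51.83 + (77,500/2900.0)×152 + (2900.0/2)×0.22×$51.83 = $4,037,420.84.
EOQ at $51.62 = 1440.3 < 36000, so use break Q=36000: TC = 77,500×$51.62 + (77,500/36000.0)×152 + (36000.0/2)×0.22×$51.62 = $4,205,292.42.
Lowest total cost is $4,037,420.84 at Q = 2900.0.

Q* ≈ 2,900 cases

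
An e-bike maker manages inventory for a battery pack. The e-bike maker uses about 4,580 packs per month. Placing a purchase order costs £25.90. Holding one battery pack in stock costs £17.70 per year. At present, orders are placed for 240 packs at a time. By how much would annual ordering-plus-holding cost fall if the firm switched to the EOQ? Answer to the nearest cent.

Extra cost ≈ £956.46 per year

Annual demand D = 4,580 × 12 = 54,960.
EOQ = √(2DS/H) = √(2 × 54,960 × 25.9 / 17.7) ≈ 401.05.
Cost at Q* = (D/Q*)S + (Q*/2)H = √(2DSH) ≈ £7,098.64.
Cost at Q = 240: (54,960/240)×25.9 + (240/2)×17.7 = £5,931.10 + £2,124.00 = £8,055.10.
Excess = £8,055.10 − £7,098.64 = £956.46.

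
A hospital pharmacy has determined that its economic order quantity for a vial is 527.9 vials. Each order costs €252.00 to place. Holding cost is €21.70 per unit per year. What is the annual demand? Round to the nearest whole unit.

The basic EOQ model gives Q* = √(2DS/H); rearrange for the unknown.
From Q* = √(2DS/H): D = Q*²H / (2S) = 527.9² × 21.7 / (2 × 252) = 11998.654.

D ≈ 11,999 vials per year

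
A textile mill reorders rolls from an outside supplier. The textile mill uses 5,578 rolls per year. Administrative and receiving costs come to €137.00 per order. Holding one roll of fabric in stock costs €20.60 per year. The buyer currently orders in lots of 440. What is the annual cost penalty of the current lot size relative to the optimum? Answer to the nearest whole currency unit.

EOQ = √(2DS/H) = √(2 × 5,578 × 137 / 20.6) ≈ 272.38.
Cost at Q* = (D/Q*)S + (Q*/2)H = √(2DSH) ≈ €5,611.10.
Cost at Q = 440: (5,578/440)×137 + (440/2)×20.6 = €1,736.79 + €4,532.00 = €6,268.79.
Excess = €6,268.79 − €5,611.10 = €657.68.

Extra cost ≈ €658 per year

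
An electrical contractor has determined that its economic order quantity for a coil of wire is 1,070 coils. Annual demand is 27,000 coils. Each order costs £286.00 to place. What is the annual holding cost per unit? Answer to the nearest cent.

H ≈ £13.49

The basic EOQ model gives Q* = √(2DS/H); rearrange for the unknown.
From Q* = √(2DS/H): H = 2DS / Q*² = 2 × 27,000 × 286 / 1,070² = 13.4894.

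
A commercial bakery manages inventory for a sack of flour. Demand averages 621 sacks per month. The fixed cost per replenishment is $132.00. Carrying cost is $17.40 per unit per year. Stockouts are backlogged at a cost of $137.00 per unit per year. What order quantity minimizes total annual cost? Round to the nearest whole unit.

Q* ≈ 357 sacks

Annual demand D = 621 × 12 = 7,452.
With planned backorders, Q* = √(2DS/H) · √((H+B)/B).
√(2DS/H) = √(2 × 7,452 × 132 / 17.4) = 336.251.
√((H+B)/B) = √((17.4+137)/137) = 1.0616.
Q* ≈ 356.966.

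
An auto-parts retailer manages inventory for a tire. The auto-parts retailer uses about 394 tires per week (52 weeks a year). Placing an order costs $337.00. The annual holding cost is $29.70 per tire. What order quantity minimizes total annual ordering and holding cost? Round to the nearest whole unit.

Q* ≈ 682 tires

Annual demand D = 394 × 52 = 20,488.
EOQ = √(2DS / H) = √(2 × 20,488 × 337 / 29.7).
= √(13,808,912 / 29.7) = √464,946.532 ≈ 681.870.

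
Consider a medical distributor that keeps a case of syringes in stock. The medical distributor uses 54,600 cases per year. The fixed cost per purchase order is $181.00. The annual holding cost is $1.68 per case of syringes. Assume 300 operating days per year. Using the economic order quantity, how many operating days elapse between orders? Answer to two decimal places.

T ≈ 18.85 days

EOQ = √(2DS/H) = √(2 × 54,600 × 181 / 1.68) ≈ 3430.01.
Cycle time = Q*/D × 300 = 3430.01 / 54,600 × 300 ≈ 18.846 days.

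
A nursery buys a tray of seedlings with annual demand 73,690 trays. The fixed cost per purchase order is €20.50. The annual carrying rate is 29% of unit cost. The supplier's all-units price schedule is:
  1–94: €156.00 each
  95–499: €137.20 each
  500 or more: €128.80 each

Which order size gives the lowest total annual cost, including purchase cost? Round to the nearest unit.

Holding cost per unit per year at price C is H = 0.29·C.
Evaluate total cost at each tier's feasible EOQ or, if the EOQ is below the tier, at the tier's minimum quantity.
Tier 1 (€156.00): EOQ = 258.4 exceeds tier's upper bound 94, so this tier is dominated.
EOQ at €137.20 = 275.6 (feasible in tier 2): TC = 73,690×€137.20 + (73,690/275.6)×20.5 + (275.6/2)×0.29×€137.20 = €10,121,232.08.
EOQ at €128.80 = 284.4 < 500, so use break Q=500: TC = 73,690×€128.80 + (73,690/500.0)×20.5 + (500.0/2)×0.29×€128.80 = €9,503,631.29.
Lowest total cost is €9,503,631.29 at Q = 500.0.

Q* ≈ 500 trays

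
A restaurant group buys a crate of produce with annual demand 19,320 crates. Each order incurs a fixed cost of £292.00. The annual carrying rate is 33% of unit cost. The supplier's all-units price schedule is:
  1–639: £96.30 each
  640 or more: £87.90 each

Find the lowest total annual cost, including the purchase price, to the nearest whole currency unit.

TC* ≈ £1,716,325

Holding cost per unit per year at price C is H = 0.33·C.
For each price level, check whether its EOQ is feasible; otherwise the best quantity at that price is the breakpoint.
EOQ at £96.30 = 595.9 (feasible in tier 1): TC = 19,320×£96.30 + (19,320/595.9)×292 + (595.9/2)×0.33×£96.30 = £1,879,451.64.
EOQ at £87.90 = 623.7 < 640, so use break Q=640: TC = 19,320×£87.90 + (19,320/640.0)×292 + (640.0/2)×0.33×£87.90 = £1,716,324.99.
Lowest total cost among the candidates is at Q = 640.0.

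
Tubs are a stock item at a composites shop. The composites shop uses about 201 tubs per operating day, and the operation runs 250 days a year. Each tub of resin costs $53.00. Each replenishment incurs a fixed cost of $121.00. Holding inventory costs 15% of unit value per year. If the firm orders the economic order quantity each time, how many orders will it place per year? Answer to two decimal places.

N ≈ 40.63 orders per year

Annual demand D = 201 × 250 = 50,250.
Holding cost H = 0.15 × $53.00 = $7.9500 per unit per year.
Q* = √(2DS/H) = √(2 × 50,250 × 121 / 7.95) ≈ 1236.78.
Orders per year = D / Q* = 50,250 / 1236.78 ≈ 40.630.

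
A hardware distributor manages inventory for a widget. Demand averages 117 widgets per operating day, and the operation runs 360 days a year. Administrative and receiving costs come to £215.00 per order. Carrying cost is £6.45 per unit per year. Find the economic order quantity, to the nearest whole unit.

Annual demand D = 117 × 360 = 42,120.
EOQ = √(2DS / H) = √(2 × 42,120 × 215 / 6.45).
= √(18,111,600 / 6.45) = √2,808,000 ≈ 1675.709.

Q* ≈ 1,676 widgets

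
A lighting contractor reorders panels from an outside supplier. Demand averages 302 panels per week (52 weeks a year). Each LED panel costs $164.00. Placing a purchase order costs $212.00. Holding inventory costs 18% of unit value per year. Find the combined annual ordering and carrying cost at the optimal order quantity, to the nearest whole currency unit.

Annual demand D = 302 × 52 = 15,704.
Holding cost H = 0.18 × $164.00 = $29.5200 per unit per year.
The optimal lot size = √(2DS/H) = √(2 × 15,704 × 212 / 29.52) ≈ 474.93.
At Q*, ordering cost (D/Q*)S equals holding cost (Q*/2)H, each = √(DSH/2).
Minimum total = √(2DSH) = √(2 × 15,704 × 212 × 29.52) ≈ 14019.943.

TC* ≈ $14,020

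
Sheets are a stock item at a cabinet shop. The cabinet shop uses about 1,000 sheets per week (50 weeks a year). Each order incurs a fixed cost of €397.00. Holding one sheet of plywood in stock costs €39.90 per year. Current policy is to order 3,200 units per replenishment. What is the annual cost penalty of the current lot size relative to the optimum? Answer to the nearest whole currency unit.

Extra cost ≈ €30,243 per year

Annual demand D = 1,000 × 50 = 50,000.
EOQ = √(2DS/H) = √(2 × 50,000 × 397 / 39.9) ≈ 997.49.
Cost at Q* = (D/Q*)S + (Q*/2)H = √(2DSH) ≈ €39,799.87.
Cost at Q = 3,200: (50,000/3,200)×397 + (3,200/2)×39.9 = €6,203.12 + €63,840.00 = €70,043.12.
Excess = €70,043.12 − €39,799.87 = €30,243.25.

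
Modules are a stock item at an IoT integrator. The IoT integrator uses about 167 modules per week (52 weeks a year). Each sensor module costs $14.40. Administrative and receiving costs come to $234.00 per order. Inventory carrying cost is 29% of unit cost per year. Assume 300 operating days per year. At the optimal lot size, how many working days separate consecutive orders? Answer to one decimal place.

Annual demand D = 167 × 52 = 8,684.
Holding cost H = 0.29 × $14.40 = $4.1760 per unit per year.
Q* = √(2DS/H) = √(2 × 8,684 × 234 / 4.176) ≈ 986.51.
Cycle time = Q*/D × 300 = 986.51 / 8,684 × 300 ≈ 34.080 days.

T ≈ 34.1 days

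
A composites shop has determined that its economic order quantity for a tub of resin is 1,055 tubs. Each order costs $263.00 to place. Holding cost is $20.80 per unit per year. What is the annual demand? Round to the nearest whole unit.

Squaring Q* = √(2DS/H) gives Q*² = 2DS/H.
From Q* = √(2DS/H): D = Q*²H / (2S) = 1,055² × 20.8 / (2 × 263) = 44013.156.

D ≈ 44,013 tubs per year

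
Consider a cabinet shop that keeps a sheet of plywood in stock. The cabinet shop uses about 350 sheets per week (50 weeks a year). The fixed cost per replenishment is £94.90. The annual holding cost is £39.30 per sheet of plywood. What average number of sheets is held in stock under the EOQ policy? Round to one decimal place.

Average inventory ≈ 145.4 sheets

Annual demand D = 350 × 50 = 17,500.
The optimal lot size = √(2DS/H) = √(2 × 17,500 × 94.9 / 39.3) ≈ 290.72.
Average inventory = Q*/2 ≈ 290.72 / 2 = 145.359.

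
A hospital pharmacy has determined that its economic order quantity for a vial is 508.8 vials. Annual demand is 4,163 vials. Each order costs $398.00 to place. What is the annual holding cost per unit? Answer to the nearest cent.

The basic EOQ model gives Q* = √(2DS/H); rearrange for the unknown.
From Q* = √(2DS/H): H = 2DS / Q*² = 2 × 4,163 × 398 / 508.8² = 12.8005.

H ≈ $12.80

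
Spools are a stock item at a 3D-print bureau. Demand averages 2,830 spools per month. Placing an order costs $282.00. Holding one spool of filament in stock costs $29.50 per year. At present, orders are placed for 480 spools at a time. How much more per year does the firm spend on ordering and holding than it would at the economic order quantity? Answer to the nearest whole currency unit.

Extra cost ≈ $3,261 per year

Annual demand D = 2,830 × 12 = 33,960.
EOQ = √(2DS/H) = √(2 × 33,960 × 282 / 29.5) ≈ 805.77.
Cost at Q* = (D/Q*)S + (Q*/2)H = √(2DSH) ≈ $23,770.29.
Cost at Q = 480: (33,960/480)×282 + (480/2)×29.5 = $19,951.50 + $7,080.00 = $27,031.50.
Excess = $27,031.50 − $23,770.29 = $3,261.21.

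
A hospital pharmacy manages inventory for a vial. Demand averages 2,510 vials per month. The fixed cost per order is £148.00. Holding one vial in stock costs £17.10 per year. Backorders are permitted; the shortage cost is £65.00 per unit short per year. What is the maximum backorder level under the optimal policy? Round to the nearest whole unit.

S* ≈ 169 vials

Annual demand D = 2,510 × 12 = 30,120.
With planned backorders, Q* = √(2DS/H) · √((H+B)/B).
√(2DS/H) = √(2 × 30,120 × 148 / 17.1) = 722.063.
√((H+B)/B) = √((17.1+65)/65) = 1.1239.
Q* ≈ 811.503.
S* = Q* · H/(H+B) = 811.503 × 17.1/82.1 ≈ 169.022.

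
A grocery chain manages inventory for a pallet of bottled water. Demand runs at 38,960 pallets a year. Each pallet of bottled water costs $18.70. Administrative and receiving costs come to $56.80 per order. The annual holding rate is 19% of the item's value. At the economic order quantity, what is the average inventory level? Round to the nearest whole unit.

Holding cost H = 0.19 × $18.70 = $3.5530 per unit per year.
The optimal lot size = √(2DS/H) = √(2 × 38,960 × 56.8 / 3.553) ≈ 1116.09.
Average inventory = Q*/2 ≈ 1116.09 / 2 = 558.047.

Average inventory ≈ 558 pallets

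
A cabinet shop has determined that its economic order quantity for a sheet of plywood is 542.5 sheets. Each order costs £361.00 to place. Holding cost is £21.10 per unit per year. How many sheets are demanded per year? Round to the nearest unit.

D ≈ 8,601 sheets per year

Invert the EOQ relation Q*² = 2DS/H.
From Q* = √(2DS/H): D = Q*²H / (2S) = 542.5² × 21.1 / (2 × 361) = 8600.917.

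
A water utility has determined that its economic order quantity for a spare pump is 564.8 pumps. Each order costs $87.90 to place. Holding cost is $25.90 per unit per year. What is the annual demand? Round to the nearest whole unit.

D ≈ 46,997 pumps per year

Invert the EOQ relation Q*² = 2DS/H.
From Q* = √(2DS/H): D = Q*²H / (2S) = 564.8² × 25.9 / (2 × 87.9) = 46997.014.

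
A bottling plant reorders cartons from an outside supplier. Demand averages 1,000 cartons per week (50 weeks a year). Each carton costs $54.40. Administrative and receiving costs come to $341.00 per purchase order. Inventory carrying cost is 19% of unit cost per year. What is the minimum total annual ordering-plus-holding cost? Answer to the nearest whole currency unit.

TC* ≈ $18,774

Annual demand D = 1,000 × 50 = 50,000.
Holding cost H = 0.19 × $54.40 = $10.3360 per unit per year.
Q* = √(2DS/H) = √(2 × 50,000 × 341 / 10.336) ≈ 1816.36.
At the optimum the two cost components are equal, so total cost = 2·(Q*/2)H = Q*·H.
Minimum total = √(2DSH) = √(2 × 50,000 × 341 × 10.336) ≈ 18773.854.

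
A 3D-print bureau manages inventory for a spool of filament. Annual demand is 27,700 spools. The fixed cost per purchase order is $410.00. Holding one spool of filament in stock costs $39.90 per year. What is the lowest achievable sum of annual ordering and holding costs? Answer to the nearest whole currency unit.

TC* ≈ $30,105

The optimal lot size = √(2DS/H) = √(2 × 27,700 × 410 / 39.9) ≈ 754.50.
At the optimum the two cost components are equal, so total cost = 2·(Q*/2)H = Q*·H.
Minimum total = √(2DSH) = √(2 × 27,700 × 410 × 39.9) ≈ 30104.628.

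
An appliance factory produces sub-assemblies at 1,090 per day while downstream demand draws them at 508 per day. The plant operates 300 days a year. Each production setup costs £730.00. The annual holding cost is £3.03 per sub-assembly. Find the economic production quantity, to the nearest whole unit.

Q* ≈ 11,727 sub-assemblies

Annual demand D = 508 × 300 = 152,400.
Production build-up factor (1 − d/p) = 1 − 508/1,090 = 0.5339.
Q* = √(2DS / (H(1 − d/p))) = √(2 × 152,400 × 730 / (3.03 × 0.5339)).
= √(222,504,000 / 1.6179) ≈ 11727.336.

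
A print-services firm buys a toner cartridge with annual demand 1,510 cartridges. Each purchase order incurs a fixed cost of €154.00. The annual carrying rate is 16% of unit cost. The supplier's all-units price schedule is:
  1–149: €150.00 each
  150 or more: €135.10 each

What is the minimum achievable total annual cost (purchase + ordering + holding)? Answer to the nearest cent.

TC* ≈ €207,172.47

Holding cost per unit per year at price C is H = 0.16·C.
Evaluate total cost at each tier's feasible EOQ or, if the EOQ is below the tier, at the tier's minimum quantity.
EOQ at €150.00 = 139.2 (feasible in tier 1): TC = 1,510×€150.00 + (1,510/139.2)×154 + (139.2/2)×0.16×€150.00 = €229,840.95.
EOQ at €135.10 = 146.7 < 150, so use break Q=150: TC = 1,510×€135.10 + (1,510/150.0)×154 + (150.0/2)×0.16×€135.10 = €207,172.47.
Lowest total cost among the candidates is at Q = 150.0.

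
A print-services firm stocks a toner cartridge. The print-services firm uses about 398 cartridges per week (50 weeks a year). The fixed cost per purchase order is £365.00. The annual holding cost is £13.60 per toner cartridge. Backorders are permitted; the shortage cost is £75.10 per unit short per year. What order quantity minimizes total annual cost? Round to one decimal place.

Annual demand D = 398 × 50 = 19,900.
With planned backorders, Q* = √(2DS/H) · √((H+B)/B).
√(2DS/H) = √(2 × 19,900 × 365 / 13.6) = 1033.519.
√((H+B)/B) = √((13.6+75.1)/75.1) = 1.0868.
Q* ≈ 1123.208.

Q* ≈ 1,123.2 cartridges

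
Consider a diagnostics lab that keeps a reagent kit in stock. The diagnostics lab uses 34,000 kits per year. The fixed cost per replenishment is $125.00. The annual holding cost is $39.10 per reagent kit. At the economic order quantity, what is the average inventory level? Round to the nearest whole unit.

Average inventory ≈ 233 kits

Q* = √(2DS/H) = √(2 × 34,000 × 125 / 39.1) ≈ 466.25.
Average inventory = Q*/2 ≈ 466.25 / 2 = 233.126.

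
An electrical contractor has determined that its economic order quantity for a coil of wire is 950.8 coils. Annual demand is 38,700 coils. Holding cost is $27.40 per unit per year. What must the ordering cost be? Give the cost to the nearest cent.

S ≈ $320.03

Invert the EOQ relation Q*² = 2DS/H.
From Q* = √(2DS/H): S = Q*²H / (2D) = 950.8² × 27.4 / (2 × 38,700) = 320.0280.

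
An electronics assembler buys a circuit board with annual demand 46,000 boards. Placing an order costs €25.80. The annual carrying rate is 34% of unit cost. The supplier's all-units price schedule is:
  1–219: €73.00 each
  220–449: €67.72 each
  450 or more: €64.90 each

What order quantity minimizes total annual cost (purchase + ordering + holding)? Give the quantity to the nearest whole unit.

Holding cost per unit per year at price C is H = 0.34·C.
Candidates are each tier's EOQ (if it falls in that tier) and each price-break quantity.
Tier 1 (€73.00): EOQ = 309.2 exceeds tier's upper bound 219, so this tier is dominated.
EOQ at €67.72 = 321.1 (feasible in tier 2): TC = 46,000×€67.72 + (46,000/321.1)×25.8 + (321.1/2)×0.34×€67.72 = €3,122,512.68.
EOQ at €64.90 = 328.0 < 450, so use break Q=450: TC = 46,000×€64.90 + (46,000/450.0)×25.8 + (450.0/2)×0.34×€64.90 = €2,993,002.18.
Lowest total cost is €2,993,002.18 at Q = 450.0.

Q* ≈ 450 boards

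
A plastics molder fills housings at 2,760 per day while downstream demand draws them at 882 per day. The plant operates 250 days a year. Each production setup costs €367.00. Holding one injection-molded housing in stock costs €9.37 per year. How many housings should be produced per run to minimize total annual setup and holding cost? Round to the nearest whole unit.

Annual demand D = 882 × 250 = 220,500.
Production build-up factor (1 − d/p) = 1 − 882/2,760 = 0.6804.
Q* = √(2DS / (H(1 − d/p))) = √(2 × 220,500 × 367 / (9.37 × 0.6804)).
= √(161,847,000 / 6.3757) ≈ 5038.361.

Q* ≈ 5,038 housings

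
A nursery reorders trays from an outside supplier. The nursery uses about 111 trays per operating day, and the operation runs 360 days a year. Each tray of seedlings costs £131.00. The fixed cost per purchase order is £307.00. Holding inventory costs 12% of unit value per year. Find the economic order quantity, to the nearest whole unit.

Annual demand D = 111 × 360 = 39,960.
Holding cost H = 0.12 × £131.00 = £15.7200 per unit per year.
EOQ = √(2DS / H) = √(2 × 39,960 × 307 / 15.72).
= √(24,535,440 / 15.72) = √1,560,778.626 ≈ 1249.311.

Q* ≈ 1,249 trays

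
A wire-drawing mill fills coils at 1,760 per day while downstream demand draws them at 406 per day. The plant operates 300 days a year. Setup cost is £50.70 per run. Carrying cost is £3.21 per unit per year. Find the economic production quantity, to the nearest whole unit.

Annual demand D = 406 × 300 = 121,800.
Production build-up factor (1 − d/p) = 1 − 406/1,760 = 0.7693.
Q* = √(2DS / (H(1 − d/p))) = √(2 × 121,800 × 50.7 / (3.21 × 0.7693)).
= √(12,350,520 / 2.4695) ≈ 2236.336.

Q* ≈ 2,236 coils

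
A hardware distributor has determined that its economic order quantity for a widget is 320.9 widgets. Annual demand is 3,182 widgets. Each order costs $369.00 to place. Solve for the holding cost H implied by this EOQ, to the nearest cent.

The basic EOQ model gives Q* = √(2DS/H); rearrange for the unknown.
From Q* = √(2DS/H): H = 2DS / Q*² = 2 × 3,182 × 369 / 320.9² = 22.8043.

H ≈ $22.80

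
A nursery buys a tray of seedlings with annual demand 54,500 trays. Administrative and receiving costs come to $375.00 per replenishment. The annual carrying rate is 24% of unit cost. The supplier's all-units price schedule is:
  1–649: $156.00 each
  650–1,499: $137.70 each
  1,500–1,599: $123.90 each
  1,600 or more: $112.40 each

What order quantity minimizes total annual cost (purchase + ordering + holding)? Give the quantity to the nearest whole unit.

Holding cost per unit per year at price C is H = 0.24·C.
Candidates are each tier's EOQ (if it falls in that tier) and each price-break quantity.
Tier 1 ($156.00): EOQ = 1044.9 exceeds tier's upper bound 649, so this tier is dominated.
EOQ at $137.70 = 1112.1 (feasible in tier 2): TC = 54,500×$137.70 + (54,500/1112.1)×375 + (1112.1/2)×0.24×$137.70 = $7,541,403.73.
EOQ at $123.90 = 1172.4 < 1500, so use break Q=1500: TC = 54,500×$123.90 + (54,500/1500.0)×375 + (1500.0/2)×0.24×$123.90 = $6,788,477.00.
EOQ at $112.40 = 1230.9 < 1600, so use break Q=1600: TC = 54,500×$112.40 + (54,500/1600.0)×375 + (1600.0/2)×0.24×$112.40 = $6,160,154.24.
Lowest total cost is $6,160,154.24 at Q = 1600.0.

Q* ≈ 1,600 trays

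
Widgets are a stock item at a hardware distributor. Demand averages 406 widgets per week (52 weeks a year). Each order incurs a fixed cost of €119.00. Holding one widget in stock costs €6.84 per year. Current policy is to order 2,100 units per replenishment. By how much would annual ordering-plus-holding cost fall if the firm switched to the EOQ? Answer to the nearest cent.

Extra cost ≈ €2,515.87 per year

Annual demand D = 406 × 52 = 21,112.
EOQ = √(2DS/H) = √(2 × 21,112 × 119 / 6.84) ≈ 857.09.
Cost at Q* = (D/Q*)S + (Q*/2)H = √(2DSH) ≈ €5,862.48.
Cost at Q = 2,100: (21,112/2,100)×119 + (2,100/2)×6.84 = €1,196.35 + €7,182.00 = €8,378.35.
Excess = €8,378.35 − €5,862.48 = €2,515.87.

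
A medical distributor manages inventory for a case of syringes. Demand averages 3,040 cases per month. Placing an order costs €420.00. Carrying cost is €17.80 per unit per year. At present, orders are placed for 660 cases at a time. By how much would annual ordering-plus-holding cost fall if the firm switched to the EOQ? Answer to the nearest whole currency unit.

Extra cost ≈ €5,734 per year

Annual demand D = 3,040 × 12 = 36,480.
EOQ = √(2DS/H) = √(2 × 36,480 × 420 / 17.8) ≈ 1312.07.
Cost at Q* = (D/Q*)S + (Q*/2)H = √(2DSH) ≈ €23,354.85.
Cost at Q = 660: (36,480/660)×420 + (660/2)×17.8 = €23,214.55 + €5,874.00 = €29,088.55.
Excess = €29,088.55 − €23,354.85 = €5,733.70.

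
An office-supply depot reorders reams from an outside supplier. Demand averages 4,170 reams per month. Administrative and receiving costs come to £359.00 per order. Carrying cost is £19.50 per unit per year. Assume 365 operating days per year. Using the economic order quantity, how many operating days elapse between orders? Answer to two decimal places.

Annual demand D = 4,170 × 12 = 50,040.
Q* = √(2DS/H) = √(2 × 50,040 × 359 / 19.5) ≈ 1357.39.
Cycle time = Q*/D × 365 = 1357.39 / 50,040 × 365 ≈ 9.901 days.

T ≈ 9.90 days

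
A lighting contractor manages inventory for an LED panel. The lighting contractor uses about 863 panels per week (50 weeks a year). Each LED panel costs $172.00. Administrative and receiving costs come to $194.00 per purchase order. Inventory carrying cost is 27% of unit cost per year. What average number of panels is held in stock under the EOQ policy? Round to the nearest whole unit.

Annual demand D = 863 × 50 = 43,150.
Holding cost H = 0.27 × $172.00 = $46.4400 per unit per year.
Q* = √(2DS/H) = √(2 × 43,150 × 194 / 46.44) ≈ 600.43.
Average inventory = Q*/2 ≈ 600.43 / 2 = 300.213.

Average inventory ≈ 300 panels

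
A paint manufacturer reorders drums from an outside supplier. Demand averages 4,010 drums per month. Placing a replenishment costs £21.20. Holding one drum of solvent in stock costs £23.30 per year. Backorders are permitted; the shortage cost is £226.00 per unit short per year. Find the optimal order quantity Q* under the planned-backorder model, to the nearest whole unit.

Q* ≈ 311 drums

Annual demand D = 4,010 × 12 = 48,120.
With planned backorders, Q* = √(2DS/H) · √((H+B)/B).
√(2DS/H) = √(2 × 48,120 × 21.2 / 23.3) = 295.916.
√((H+B)/B) = √((23.3+226)/226) = 1.0503.
Q* ≈ 310.795.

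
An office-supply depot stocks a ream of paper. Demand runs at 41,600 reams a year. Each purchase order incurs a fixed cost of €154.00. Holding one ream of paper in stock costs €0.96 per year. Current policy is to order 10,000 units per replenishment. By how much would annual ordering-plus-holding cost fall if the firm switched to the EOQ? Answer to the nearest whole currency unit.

EOQ = √(2DS/H) = √(2 × 41,600 × 154 / 0.96) ≈ 3653.31.
Cost at Q* = (D/Q*)S + (Q*/2)H = √(2DSH) ≈ €3,507.18.
Cost at Q = 10,000: (41,600/10,000)×154 + (10,000/2)×0.96 = €640.64 + €4,800.00 = €5,440.64.
Excess = €5,440.64 − €3,507.18 = €1,933.46.

Extra cost ≈ €1,933 per year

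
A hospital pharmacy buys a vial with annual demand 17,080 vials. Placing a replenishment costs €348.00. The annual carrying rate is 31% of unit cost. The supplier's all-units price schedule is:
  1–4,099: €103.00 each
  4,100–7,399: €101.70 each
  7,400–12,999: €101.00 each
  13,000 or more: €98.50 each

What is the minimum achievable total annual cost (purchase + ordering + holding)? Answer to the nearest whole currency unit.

Holding cost per unit per year at price C is H = 0.31·C.
Evaluate total cost at each tier's feasible EOQ or, if the EOQ is below the tier, at the tier's minimum quantity.
EOQ at €103.00 = 610.2 (feasible in tier 1): TC = 17,080×€103.00 + (17,080/610.2)×348 + (610.2/2)×0.31×€103.00 = €1,778,722.65.
EOQ at €101.70 = 614.1 < 4100, so use break Q=4100: TC = 17,080×€101.70 + (17,080/4100.0)×348 + (4100.0/2)×0.31×€101.70 = €1,803,116.07.
EOQ at €101.00 = 616.2 < 7400, so use break Q=7400: TC = 17,080×€101.00 + (17,080/7400.0)×348 + (7400.0/2)×0.31×€101.00 = €1,841,730.22.
EOQ at €98.50 = 623.9 < 13000, so use break Q=13000: TC = 17,080×€98.50 + (17,080/13000.0)×348 + (13000.0/2)×0.31×€98.50 = €1,881,314.72.
Lowest total cost among the candidates is at Q = 610.2.

TC* ≈ €1,778,723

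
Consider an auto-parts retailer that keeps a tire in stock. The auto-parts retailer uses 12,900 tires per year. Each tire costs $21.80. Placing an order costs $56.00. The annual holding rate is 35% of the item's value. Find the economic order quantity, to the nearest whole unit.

Q* ≈ 435 tires

Holding cost H = 0.35 × $21.80 = $7.6300 per unit per year.
EOQ = √(2DS / H) = √(2 × 12,900 × 56 / 7.63).
= √(1,444,800 / 7.63) = √189,357.7982 ≈ 435.153.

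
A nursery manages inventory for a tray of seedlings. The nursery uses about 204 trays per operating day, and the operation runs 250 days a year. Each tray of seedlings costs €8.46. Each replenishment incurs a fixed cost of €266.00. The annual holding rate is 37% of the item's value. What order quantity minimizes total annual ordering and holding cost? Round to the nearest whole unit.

Q* ≈ 2,944 trays

Annual demand D = 204 × 250 = 51,000.
Holding cost H = 0.37 × €8.46 = €3.1302 per unit per year.
EOQ = √(2DS / H) = √(2 × 51,000 × 266 / 3.1302).
= √(27,132,000 / 3.1302) = √8,667,816.7529 ≈ 2944.116.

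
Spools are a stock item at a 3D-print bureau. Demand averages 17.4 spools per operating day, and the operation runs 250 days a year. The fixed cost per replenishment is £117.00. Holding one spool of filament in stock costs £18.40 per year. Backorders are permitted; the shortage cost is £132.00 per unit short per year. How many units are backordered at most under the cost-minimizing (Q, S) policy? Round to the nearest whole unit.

Annual demand D = 17.4 × 250 = 4,350.
With planned backorders, Q* = √(2DS/H) · √((H+B)/B).
√(2DS/H) = √(2 × 4,350 × 117 / 18.4) = 235.203.
√((H+B)/B) = √((18.4+132)/132) = 1.0674.
Q* ≈ 251.062.
S* = Q* · H/(H+B) = 251.062 × 18.4/150.4 ≈ 30.715.

S* ≈ 31 spools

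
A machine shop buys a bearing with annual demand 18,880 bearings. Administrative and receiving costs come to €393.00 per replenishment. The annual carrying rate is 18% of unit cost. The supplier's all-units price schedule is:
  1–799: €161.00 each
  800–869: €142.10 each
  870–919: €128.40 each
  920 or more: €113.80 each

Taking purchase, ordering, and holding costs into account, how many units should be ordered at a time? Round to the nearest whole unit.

Q* ≈ 920 bearings

Holding cost per unit per year at price C is H = 0.18·C.
Candidates are each tier's EOQ (if it falls in that tier) and each price-break quantity.
EOQ at €161.00 = 715.6 (feasible in tier 1): TC = 18,880×€161.00 + (18,880/715.6)×393 + (715.6/2)×0.18×€161.00 = €3,060,417.74.
EOQ at €142.10 = 761.7 < 800, so use break Q=800: TC = 18,880×€142.10 + (18,880/800.0)×393 + (800.0/2)×0.18×€142.10 = €2,702,354.00.
EOQ at €128.40 = 801.3 < 870, so use break Q=870: TC = 18,880×€128.40 + (18,880/870.0)×393 + (870.0/2)×0.18×€128.40 = €2,442,774.27.
EOQ at €113.80 = 851.1 < 920, so use break Q=920: TC = 18,880×€113.80 + (18,880/920.0)×393 + (920.0/2)×0.18×€113.80 = €2,166,031.68.
Lowest total cost is €2,166,031.68 at Q = 920.0.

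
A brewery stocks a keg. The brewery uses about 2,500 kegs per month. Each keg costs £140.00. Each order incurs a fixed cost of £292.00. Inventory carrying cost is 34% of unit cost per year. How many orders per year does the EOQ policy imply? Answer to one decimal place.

Annual demand D = 2,500 × 12 = 30,000.
Holding cost H = 0.34 × £140.00 = £47.6000 per unit per year.
Q* = √(2DS/H) = √(2 × 30,000 × 292 / 47.6) ≈ 606.69.
Orders per year = D / Q* = 30,000 / 606.69 ≈ 49.449.

N ≈ 49.4 orders per year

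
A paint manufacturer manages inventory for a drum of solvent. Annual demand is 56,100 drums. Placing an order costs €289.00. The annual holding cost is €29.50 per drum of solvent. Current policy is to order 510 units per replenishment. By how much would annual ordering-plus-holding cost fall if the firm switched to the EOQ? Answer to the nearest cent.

Extra cost ≈ €8,384.18 per year

EOQ = √(2DS/H) = √(2 × 56,100 × 289 / 29.5) ≈ 1048.42.
Cost at Q* = (D/Q*)S + (Q*/2)H = √(2DSH) ≈ €30,928.32.
Cost at Q = 510: (56,100/510)×289 + (510/2)×29.5 = €31,790.00 + €7,522.50 = €39,312.50.
Excess = €39,312.50 − €30,928.32 = €8,384.18.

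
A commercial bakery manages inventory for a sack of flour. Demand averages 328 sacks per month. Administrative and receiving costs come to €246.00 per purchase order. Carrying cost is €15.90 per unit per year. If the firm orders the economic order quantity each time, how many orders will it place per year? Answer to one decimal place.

N ≈ 11.3 orders per year

Annual demand D = 328 × 12 = 3,936.
Q* = √(2DS/H) = √(2 × 3,936 × 246 / 15.9) ≈ 348.99.
Orders per year = D / Q* = 3,936 / 348.99 ≈ 11.278.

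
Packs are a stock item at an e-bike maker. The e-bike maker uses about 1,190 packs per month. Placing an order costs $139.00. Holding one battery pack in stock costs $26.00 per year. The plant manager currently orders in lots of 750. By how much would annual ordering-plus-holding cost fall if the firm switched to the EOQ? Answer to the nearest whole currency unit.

Annual demand D = 1,190 × 12 = 14,280.
EOQ = √(2DS/H) = √(2 × 14,280 × 139 / 26) ≈ 390.75.
Cost at Q* = (D/Q*)S + (Q*/2)H = √(2DSH) ≈ $10,159.52.
Cost at Q = 750: (14,280/750)×139 + (750/2)×26 = $2,646.56 + $9,750.00 = $12,396.56.
Excess = $12,396.56 − $10,159.52 = $2,237.04.

Extra cost ≈ $2,237 per year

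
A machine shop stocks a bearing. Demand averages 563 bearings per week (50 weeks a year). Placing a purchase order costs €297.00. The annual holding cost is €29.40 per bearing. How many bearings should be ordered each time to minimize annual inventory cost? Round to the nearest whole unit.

Annual demand D = 563 × 50 = 28,150.
EOQ = √(2DS / H) = √(2 × 28,150 × 297 / 29.4).
= √(16,721,100 / 29.4) = √568,744.898 ≈ 754.152.

Q* ≈ 754 bearings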